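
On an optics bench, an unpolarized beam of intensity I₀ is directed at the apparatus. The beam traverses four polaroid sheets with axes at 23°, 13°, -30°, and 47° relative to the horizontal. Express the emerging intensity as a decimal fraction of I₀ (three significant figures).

≈ 0.0131 I₀

Unpolarized light through the first polarizer → I₁ = ½ I₀, now polarized at 23°.
I₂ = I₁ cos²(13° − 23°) = 0.5 I₀ · cos²(10°) = 0.4849 I₀.
I₃ = I₂ cos²(-30° − 13°) = 0.4849 I₀ · cos²(43°) = 0.2594 I₀.
I₄ = I₃ cos²(47° + 30°) = 0.2594 I₀ · cos²(77°) = 0.01313 I₀.
Transmitted fraction = 0.01313.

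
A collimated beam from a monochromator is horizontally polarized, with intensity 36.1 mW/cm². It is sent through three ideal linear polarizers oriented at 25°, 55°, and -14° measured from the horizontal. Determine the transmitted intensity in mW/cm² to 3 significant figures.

I ≈ 2.86 mW/cm²

I₁ = 36.1 mW/cm² · cos²(25°) = 29.65 mW/cm².
I₂ = I₁ · cos²(30°) = 29.65 · 0.75 = 22.24 mW/cm².
I₃ = I₂ · cos²(69°) = 22.24 · 0.1284 = 2.856 mW/cm².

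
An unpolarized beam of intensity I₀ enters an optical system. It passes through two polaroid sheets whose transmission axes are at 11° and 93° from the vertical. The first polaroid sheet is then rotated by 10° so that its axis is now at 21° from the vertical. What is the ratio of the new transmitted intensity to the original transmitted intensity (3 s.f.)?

Before rotation:
Unpolarized light through the first polarizer → I₁ = ½ I₀, now polarized at 11°.
I₂ = I₁ cos²(93° − 11°) = 0.5 I₀ · cos²(82°) = 0.009685 I₀.
After rotation:
Unpolarized light through the first polarizer → I₁ = ½ I₀, now polarized at 21°.
I₂ = I₁ cos²(93° − 21°) = 0.5 I₀ · cos²(72°) = 0.04775 I₀.
Ratio = 0.04775 / 0.009685 = 4.93.

I_new/I_old ≈ 4.93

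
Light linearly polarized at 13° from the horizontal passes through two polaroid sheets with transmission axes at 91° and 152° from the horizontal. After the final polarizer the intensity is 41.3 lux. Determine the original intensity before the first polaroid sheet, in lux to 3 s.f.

I₀ ≈ 4060 lux

I₁ = I₀ cos²(91° − 13°) = I₀ cos²(78°) = 0.04323 I₀.
I₂ = I₁ cos²(152° − 91°) = 0.04323 I₀ · cos²(61°) = 0.01016 I₀.
So 41.3 lux = 0.01016 I₀, giving I₀ = 41.3/0.01016 = 4065 lux.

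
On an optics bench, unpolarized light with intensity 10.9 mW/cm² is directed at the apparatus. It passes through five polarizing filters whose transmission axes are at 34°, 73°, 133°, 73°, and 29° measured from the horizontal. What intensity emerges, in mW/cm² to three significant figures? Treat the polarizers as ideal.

I ≈ 0.106 mW/cm²

Unpolarized light through the first polarizer → I₁ = 10.9 mW/cm²/2 = 5.45 mW/cm², polarized at 34°.
I₂ = I₁ · cos²(39°) = 5.45 · 0.604 = 3.292 mW/cm².
I₃ = I₂ · cos²(60°) = 3.292 · 0.25 = 0.8229 mW/cm².
I₄ = I₃ · cos²(60°) = 0.8229 · 0.25 = 0.2057 mW/cm².
I₅ = I₄ · cos²(44°) = 0.2057 · 0.5174 = 0.1065 mW/cm².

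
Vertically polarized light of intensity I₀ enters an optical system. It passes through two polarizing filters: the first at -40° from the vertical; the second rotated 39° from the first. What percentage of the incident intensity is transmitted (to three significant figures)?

I₁ = I₀ cos²(-40° − 0°) = I₀ cos²(40°) = 0.5868 I₀.
I₂ = I₁ cos²(39°) = 0.5868 · 0.604 I₀ = 0.3544 I₀.
That is 35.44% of the incident intensity.

≈ 35.4%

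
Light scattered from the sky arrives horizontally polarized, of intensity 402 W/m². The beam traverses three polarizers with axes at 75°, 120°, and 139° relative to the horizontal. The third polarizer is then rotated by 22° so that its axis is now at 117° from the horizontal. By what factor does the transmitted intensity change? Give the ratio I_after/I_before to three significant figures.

I_new/I_old ≈ 1.12

Before rotation:
I₁ = I₀ cos²(75° − 0°) = I₀ cos²(75°) = 0.06699 I₀.
I₂ = I₁ cos²(120° − 75°) = 0.06699 I₀ · cos²(45°) = 0.03349 I₀.
I₃ = I₂ cos²(139° − 120°) = 0.03349 I₀ · cos²(19°) = 0.02994 I₀.
After rotation:
I₁ = I₀ cos²(75° − 0°) = I₀ cos²(75°) = 0.06699 I₀.
I₂ = I₁ cos²(120° − 75°) = 0.06699 I₀ · cos²(45°) = 0.03349 I₀.
I₃ = I₂ cos²(117° − 120°) = 0.03349 I₀ · cos²(3°) = 0.0334 I₀.
Ratio = 0.0334 / 0.02994 = 1.115.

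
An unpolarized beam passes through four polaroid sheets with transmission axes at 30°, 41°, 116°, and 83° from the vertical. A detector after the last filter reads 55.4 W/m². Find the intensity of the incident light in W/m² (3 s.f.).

I₀ ≈ 2440 W/m²

Unpolarized light through the first polarizer → I₁ = ½ I₀, now polarized at 30°.
I₂ = I₁ cos²(41° − 30°) = 0.5 I₀ · cos²(11°) = 0.4818 I₀.
I₃ = I₂ cos²(116° − 41°) = 0.4818 I₀ · cos²(75°) = 0.03227 I₀.
I₄ = I₃ cos²(83° − 116°) = 0.03227 I₀ · cos²(33°) = 0.0227 I₀.
So 55.4 W/m² = 0.0227 I₀, giving I₀ = 55.4/0.0227 = 2440 W/m².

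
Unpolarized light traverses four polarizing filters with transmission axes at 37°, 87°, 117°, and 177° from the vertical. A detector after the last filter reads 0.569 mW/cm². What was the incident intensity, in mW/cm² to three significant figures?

Unpolarized light through the first polarizer → I₁ = ½ I₀, now polarized at 37°.
I₂ = I₁ cos²(87° − 37°) = 0.5 I₀ · cos²(50°) = 0.2066 I₀.
I₃ = I₂ cos²(117° − 87°) = 0.2066 I₀ · cos²(30°) = 0.1549 I₀.
I₄ = I₃ cos²(177° − 117°) = 0.1549 I₀ · cos²(60°) = 0.03874 I₀.
So 0.569 mW/cm² = 0.03874 I₀, giving I₀ = 0.569/0.03874 = 14.69 mW/cm².

I₀ ≈ 14.7 mW/cm²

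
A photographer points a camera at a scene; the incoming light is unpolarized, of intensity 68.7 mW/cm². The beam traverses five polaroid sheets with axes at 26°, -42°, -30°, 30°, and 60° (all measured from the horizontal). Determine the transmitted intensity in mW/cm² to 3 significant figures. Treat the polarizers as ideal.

Unpolarized light through the first polarizer → I₁ = 68.7 mW/cm²/2 = 34.35 mW/cm², polarized at 26°.
I₂ = I₁ · cos²(68°) = 34.35 · 0.1403 = 4.82 mW/cm².
I₃ = I₂ · cos²(12°) = 4.82 · 0.9568 = 4.612 mW/cm².
I₄ = I₃ · cos²(60°) = 4.612 · 0.25 = 1.153 mW/cm².
I₅ = I₄ · cos²(30°) = 1.153 · 0.75 = 0.8647 mW/cm².

I ≈ 0.865 mW/cm²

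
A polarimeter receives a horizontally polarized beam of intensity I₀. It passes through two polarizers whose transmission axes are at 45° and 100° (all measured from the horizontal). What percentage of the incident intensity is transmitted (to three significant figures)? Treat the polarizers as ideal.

By Malus's law, I₁ = I₀ cos²(45° − 0°) = I₀ cos²(45°) = 0.5 I₀.
I₂ = I₁ cos²(100° − 45°) = 0.5 I₀ · cos²(55°) = 0.1645 I₀.
That is 16.45% of the incident intensity.

≈ 16.4%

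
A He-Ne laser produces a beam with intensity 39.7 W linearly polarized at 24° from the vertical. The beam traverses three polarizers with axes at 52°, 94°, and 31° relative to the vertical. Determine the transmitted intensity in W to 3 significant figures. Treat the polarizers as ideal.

I ≈ 3.52 W

I₁ = 39.7 W · cos²(28°) = 30.95 W.
I₂ = I₁ · cos²(42°) = 30.95 · 0.5523 = 17.09 W.
I₃ = I₂ · cos²(63°) = 17.09 · 0.2061 = 3.523 W.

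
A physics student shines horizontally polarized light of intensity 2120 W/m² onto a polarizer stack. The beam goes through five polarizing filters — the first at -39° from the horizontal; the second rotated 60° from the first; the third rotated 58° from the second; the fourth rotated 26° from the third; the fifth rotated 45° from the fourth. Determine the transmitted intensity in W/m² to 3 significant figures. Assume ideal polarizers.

I₁ = 2120 W/m² · cos²(39°) = 1280 W/m².
I₂ = I₁ · cos²(60°) = 1280 · 0.25 = 320.1 W/m².
I₃ = I₂ · cos²(58°) = 320.1 · 0.2808 = 89.89 W/m².
I₄ = I₃ · cos²(26°) = 89.89 · 0.8078 = 72.61 W/m².
I₅ = I₄ · cos²(45°) = 72.61 · 0.5 = 36.31 W/m².

I ≈ 36.3 W/m²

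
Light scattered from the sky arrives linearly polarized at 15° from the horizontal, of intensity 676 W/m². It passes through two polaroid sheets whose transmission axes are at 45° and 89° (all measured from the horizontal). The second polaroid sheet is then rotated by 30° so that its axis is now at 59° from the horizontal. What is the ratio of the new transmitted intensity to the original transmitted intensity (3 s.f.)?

I_new/I_old ≈ 1.82

Before rotation:
By Malus's law, I₁ = I₀ cos²(45° − 15°) = I₀ cos²(30°) = 0.75 I₀.
I₂ = I₁ cos²(89° − 45°) = 0.75 I₀ · cos²(44°) = 0.3881 I₀.
After rotation:
I₁ = I₀ cos²(45° − 15°) = I₀ cos²(30°) = 0.75 I₀.
I₂ = I₁ cos²(59° − 45°) = 0.75 I₀ · cos²(14°) = 0.7061 I₀.
Ratio = 0.7061 / 0.3881 = 1.819.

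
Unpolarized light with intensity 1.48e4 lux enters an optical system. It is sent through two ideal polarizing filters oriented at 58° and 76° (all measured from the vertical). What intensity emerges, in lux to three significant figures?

I ≈ 6690 lux

Unpolarized light through the first polarizer → I₁ = 1.48e4 lux/2 = 7400 lux, polarized at 58°.
I₂ = I₁ · cos²(18°) = 7400 · 0.9045 = 6693 lux.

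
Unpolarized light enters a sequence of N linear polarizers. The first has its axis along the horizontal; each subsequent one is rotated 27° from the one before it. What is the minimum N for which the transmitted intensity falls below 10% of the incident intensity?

N = 8

First polarizer halves the unpolarized light: factor 1/2.
Each further stage multiplies by cos²(27°) = 0.7939.
After N polarizers: T = 0.5·0.7939^(N−1). Require T < 0.10 ⇒ N−1 > ln(0.10/0.5)/ln(0.7939) = 6.97, so N−1 ≥ 7 and N = 8.
Check: N=8 gives T = 0.09938 < 0.10; N=7 gives T = 0.1252.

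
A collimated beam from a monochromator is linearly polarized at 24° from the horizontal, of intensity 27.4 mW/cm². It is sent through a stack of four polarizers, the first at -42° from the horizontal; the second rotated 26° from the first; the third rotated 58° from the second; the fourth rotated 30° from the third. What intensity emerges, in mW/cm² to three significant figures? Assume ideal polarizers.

I₁ = 27.4 mW/cm² · cos²(66°) = 4.533 mW/cm².
I₂ = I₁ · cos²(26°) = 4.533 · 0.8078 = 3.662 mW/cm².
I₃ = I₂ · cos²(58°) = 3.662 · 0.2808 = 1.028 mW/cm².
I₄ = I₃ · cos²(30°) = 1.028 · 0.75 = 0.7712 mW/cm².

I ≈ 0.771 mW/cm²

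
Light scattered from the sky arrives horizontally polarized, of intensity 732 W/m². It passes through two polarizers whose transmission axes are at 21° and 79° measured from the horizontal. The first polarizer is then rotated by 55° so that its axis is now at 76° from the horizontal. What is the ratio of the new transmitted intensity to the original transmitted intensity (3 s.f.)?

Before rotation:
By Malus's law, I₁ = I₀ cos²(21° − 0°) = I₀ cos²(21°) = 0.8716 I₀.
I₂ = I₁ cos²(79° − 21°) = 0.8716 I₀ · cos²(58°) = 0.2448 I₀.
After rotation:
I₁ = I₀ cos²(76° − 0°) = I₀ cos²(76°) = 0.05853 I₀.
I₂ = I₁ cos²(79° − 76°) = 0.05853 I₀ · cos²(3°) = 0.05837 I₀.
Ratio = 0.05837 / 0.2448 = 0.2385.

I_new/I_old ≈ 0.238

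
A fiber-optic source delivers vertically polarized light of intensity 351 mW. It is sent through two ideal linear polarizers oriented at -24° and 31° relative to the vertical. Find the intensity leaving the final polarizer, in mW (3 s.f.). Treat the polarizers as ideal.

I₁ = 351 mW · cos²(24°) = 292.9 mW.
I₂ = I₁ · cos²(55°) = 292.9 · 0.329 = 96.37 mW.

I ≈ 96.4 mW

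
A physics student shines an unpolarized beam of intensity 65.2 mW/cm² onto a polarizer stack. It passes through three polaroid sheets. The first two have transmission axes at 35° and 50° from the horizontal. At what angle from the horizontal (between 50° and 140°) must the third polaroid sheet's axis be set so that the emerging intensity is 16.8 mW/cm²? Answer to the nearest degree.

θ ≈ 92°

Unpolarized light through the first polarizer → I₁ = ½ I₀, now polarized at 35°.
I₂ = I₁ cos²(50° − 35°) = 0.5 I₀ · cos²(15°) = 0.4665 I₀.
Target fraction: 16.8 / 65.2 mW/cm² = 0.2577 of I₀.
Need I₃/I₀ = 0.2577, so cos²(θ − 50°) = 0.2577 / 0.4665 = 0.5523.
θ − 50° = arccos(√0.5523) = 42.0°, giving θ ≈ 50 + 42.0 = 92.0°.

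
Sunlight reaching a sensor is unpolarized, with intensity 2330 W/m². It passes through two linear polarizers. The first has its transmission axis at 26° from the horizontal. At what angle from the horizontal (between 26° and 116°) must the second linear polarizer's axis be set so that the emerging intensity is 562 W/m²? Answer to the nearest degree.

θ ≈ 72°

Unpolarized light through the first polarizer → I₁ = ½ I₀, now polarized at 26°.
Target fraction: 562 / 2330 W/m² = 0.2412 of I₀.
Need I₂/I₀ = 0.2412, so cos²(θ − 26°) = 0.2412 / 0.5 = 0.4824.
θ − 26° = arccos(√0.4824) = 46.0°, giving θ ≈ 26 + 46.0 = 72.0°.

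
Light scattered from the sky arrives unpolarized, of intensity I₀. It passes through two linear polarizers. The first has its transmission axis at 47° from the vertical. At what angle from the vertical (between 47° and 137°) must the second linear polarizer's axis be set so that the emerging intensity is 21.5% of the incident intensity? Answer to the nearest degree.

Unpolarized light through the first polarizer → I₁ = ½ I₀, now polarized at 47°.
Need I₂/I₀ = 0.215, so cos²(θ − 47°) = 0.215 / 0.5 = 0.43.
θ − 47° = arccos(√0.43) = 49.0°, giving θ ≈ 47 + 49.0 = 96.0°.

θ ≈ 96°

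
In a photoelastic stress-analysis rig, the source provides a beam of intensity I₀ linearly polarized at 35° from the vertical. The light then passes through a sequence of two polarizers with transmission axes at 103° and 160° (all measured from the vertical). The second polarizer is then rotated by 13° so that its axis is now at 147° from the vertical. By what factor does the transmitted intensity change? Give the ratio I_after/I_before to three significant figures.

I_new/I_old ≈ 1.74

Before rotation:
By Malus's law, I₁ = I₀ cos²(103° − 35°) = I₀ cos²(68°) = 0.1403 I₀.
I₂ = I₁ cos²(160° − 103°) = 0.1403 I₀ · cos²(57°) = 0.04163 I₀.
After rotation:
I₁ = I₀ cos²(103° − 35°) = I₀ cos²(68°) = 0.1403 I₀.
I₂ = I₁ cos²(147° − 103°) = 0.1403 I₀ · cos²(44°) = 0.07261 I₀.
Ratio = 0.07261 / 0.04163 = 1.744.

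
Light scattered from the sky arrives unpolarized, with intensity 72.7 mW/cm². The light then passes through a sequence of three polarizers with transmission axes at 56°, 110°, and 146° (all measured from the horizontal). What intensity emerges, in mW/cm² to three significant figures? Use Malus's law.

I ≈ 8.22 mW/cm²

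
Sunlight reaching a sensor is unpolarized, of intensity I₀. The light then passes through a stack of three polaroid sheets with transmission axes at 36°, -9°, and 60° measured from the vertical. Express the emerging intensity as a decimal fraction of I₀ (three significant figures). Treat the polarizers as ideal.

≈ 0.0321 I₀

Unpolarized light through the first polarizer → I₁ = ½ I₀, now polarized at 36°.
I₂ = I₁ cos²(-9° − 36°) = 0.5 I₀ · cos²(45°) = 0.25 I₀.
I₃ = I₂ cos²(60° + 9°) = 0.25 I₀ · cos²(69°) = 0.03211 I₀.
Transmitted fraction = 0.03211.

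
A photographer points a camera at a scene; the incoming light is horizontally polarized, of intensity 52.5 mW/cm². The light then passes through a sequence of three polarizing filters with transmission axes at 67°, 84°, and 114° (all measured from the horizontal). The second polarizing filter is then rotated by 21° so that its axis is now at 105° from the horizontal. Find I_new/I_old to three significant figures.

I_new/I_old ≈ 0.883

Before rotation:
I₁ = I₀ cos²(67° − 0°) = I₀ cos²(67°) = 0.1527 I₀.
I₂ = I₁ cos²(84° − 67°) = 0.1527 I₀ · cos²(17°) = 0.1396 I₀.
I₃ = I₂ cos²(114° − 84°) = 0.1396 I₀ · cos²(30°) = 0.1047 I₀.
After rotation:
I₁ = I₀ cos²(67° − 0°) = I₀ cos²(67°) = 0.1527 I₀.
I₂ = I₁ cos²(105° − 67°) = 0.1527 I₀ · cos²(38°) = 0.0948 I₀.
I₃ = I₂ cos²(114° − 105°) = 0.0948 I₀ · cos²(9°) = 0.09248 I₀.
Ratio = 0.09248 / 0.1047 = 0.8832.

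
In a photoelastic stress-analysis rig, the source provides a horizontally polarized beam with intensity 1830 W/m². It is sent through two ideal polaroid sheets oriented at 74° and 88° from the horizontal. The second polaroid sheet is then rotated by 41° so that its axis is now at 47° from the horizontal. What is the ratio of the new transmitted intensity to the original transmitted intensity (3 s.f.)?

I_new/I_old ≈ 0.843

Before rotation:
I₁ = I₀ cos²(74° − 0°) = I₀ cos²(74°) = 0.07598 I₀.
I₂ = I₁ cos²(88° − 74°) = 0.07598 I₀ · cos²(14°) = 0.07153 I₀.
After rotation:
I₁ = I₀ cos²(74° − 0°) = I₀ cos²(74°) = 0.07598 I₀.
I₂ = I₁ cos²(47° − 74°) = 0.07598 I₀ · cos²(27°) = 0.06032 I₀.
Ratio = 0.06032 / 0.07153 = 0.8432.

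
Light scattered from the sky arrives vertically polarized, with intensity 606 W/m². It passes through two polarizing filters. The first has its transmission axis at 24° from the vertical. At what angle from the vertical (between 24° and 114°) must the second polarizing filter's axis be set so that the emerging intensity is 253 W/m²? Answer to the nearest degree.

θ ≈ 69°

I₁ = I₀ cos²(24° − 0°) = I₀ cos²(24°) = 0.8346 I₀.
Target fraction: 253 / 606 W/m² = 0.4175 of I₀.
Need I₂/I₀ = 0.4175, so cos²(θ − 24°) = 0.4175 / 0.8346 = 0.5003.
θ − 24° = arccos(√0.5003) = 45.0°, giving θ ≈ 24 + 45.0 = 69.0°.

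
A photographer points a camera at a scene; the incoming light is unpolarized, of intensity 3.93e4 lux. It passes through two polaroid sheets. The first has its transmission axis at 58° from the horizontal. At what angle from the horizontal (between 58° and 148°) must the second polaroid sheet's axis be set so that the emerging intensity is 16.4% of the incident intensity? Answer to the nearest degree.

Unpolarized light through the first polarizer → I₁ = ½ I₀, now polarized at 58°.
Need I₂/I₀ = 0.164, so cos²(θ − 58°) = 0.164 / 0.5 = 0.328.
θ − 58° = arccos(√0.328) = 55.1°, giving θ ≈ 58 + 55.1 = 113.1°.

θ ≈ 113°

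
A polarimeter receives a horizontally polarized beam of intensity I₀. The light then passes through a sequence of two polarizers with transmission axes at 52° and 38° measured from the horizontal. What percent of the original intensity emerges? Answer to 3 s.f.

≈ 35.7%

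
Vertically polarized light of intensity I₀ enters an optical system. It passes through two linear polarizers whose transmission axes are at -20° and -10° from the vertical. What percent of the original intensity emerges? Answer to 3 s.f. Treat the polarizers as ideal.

≈ 85.6%

I₁ = I₀ cos²(-20° − 0°) = I₀ cos²(20°) = 0.883 I₀.
I₂ = I₁ cos²(-10° + 20°) = 0.883 I₀ · cos²(10°) = 0.8564 I₀.
That is 85.64% of the incident intensity.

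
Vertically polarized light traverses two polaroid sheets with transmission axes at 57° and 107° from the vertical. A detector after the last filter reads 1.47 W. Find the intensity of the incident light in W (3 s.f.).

By Malus's law, I₁ = I₀ cos²(57° − 0°) = I₀ cos²(57°) = 0.2966 I₀.
I₂ = I₁ cos²(107° − 57°) = 0.2966 I₀ · cos²(50°) = 0.1226 I₀.
So 1.47 W = 0.1226 I₀, giving I₀ = 1.47/0.1226 = 11.99 W.

I₀ ≈ 12.0 W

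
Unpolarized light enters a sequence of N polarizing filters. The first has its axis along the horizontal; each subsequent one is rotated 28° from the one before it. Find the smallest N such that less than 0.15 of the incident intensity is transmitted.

First polarizer halves the unpolarized light: factor 1/2.
Each further stage multiplies by cos²(28°) = 0.7796.
After N polarizers: T = 0.5·0.7796^(N−1). Require T < 0.15 ⇒ N−1 > ln(0.15/0.5)/ln(0.7796) = 4.84, so N−1 ≥ 5 and N = 6.
Check: N=6 gives T = 0.144 < 0.15; N=5 gives T = 0.1847.

N = 6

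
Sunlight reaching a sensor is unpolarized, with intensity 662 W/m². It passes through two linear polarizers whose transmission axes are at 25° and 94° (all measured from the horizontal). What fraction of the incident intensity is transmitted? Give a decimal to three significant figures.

Unpolarized light through the first polarizer → I₁ = 662 W/m²/2 = 331 W/m², polarized at 25°.
I₂ = I₁ · cos²(69°) = 331 · 0.1284 = 42.51 W/m².
Transmitted fraction = 0.06421.

I/I₀ ≈ 0.0642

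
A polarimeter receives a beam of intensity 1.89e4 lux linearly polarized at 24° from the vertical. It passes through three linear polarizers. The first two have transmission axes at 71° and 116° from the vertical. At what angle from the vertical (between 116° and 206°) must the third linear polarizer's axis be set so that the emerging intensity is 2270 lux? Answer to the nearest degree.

By Malus's law, I₁ = I₀ cos²(71° − 24°) = I₀ cos²(47°) = 0.4651 I₀.
I₂ = I₁ cos²(116° − 71°) = 0.4651 I₀ · cos²(45°) = 0.2326 I₀.
Target fraction: 2270 / 1.89e4 lux = 0.1201 of I₀.
Need I₃/I₀ = 0.1201, so cos²(θ − 116°) = 0.1201 / 0.2326 = 0.5164.
θ − 116° = arccos(√0.5164) = 44.1°, giving θ ≈ 116 + 44.1 = 160.1°.

θ ≈ 160°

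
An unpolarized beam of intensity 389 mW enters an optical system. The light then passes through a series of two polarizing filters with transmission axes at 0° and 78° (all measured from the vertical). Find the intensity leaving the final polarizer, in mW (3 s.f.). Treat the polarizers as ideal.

Unpolarized light through the first polarizer → I₁ = 389 mW/2 = 194.5 mW, polarized at 0°.
I₂ = I₁ · cos²(78°) = 194.5 · 0.04323 = 8.408 mW.

I ≈ 8.41 mW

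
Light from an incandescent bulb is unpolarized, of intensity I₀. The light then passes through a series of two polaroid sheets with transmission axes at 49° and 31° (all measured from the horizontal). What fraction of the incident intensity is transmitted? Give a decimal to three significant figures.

Unpolarized light through the first polarizer → I₁ = ½ I₀, now polarized at 49°.
I₂ = I₁ cos²(31° − 49°) = 0.5 I₀ · cos²(18°) = 0.4523 I₀.
Transmitted fraction = 0.4523.

≈ 0.452 I₀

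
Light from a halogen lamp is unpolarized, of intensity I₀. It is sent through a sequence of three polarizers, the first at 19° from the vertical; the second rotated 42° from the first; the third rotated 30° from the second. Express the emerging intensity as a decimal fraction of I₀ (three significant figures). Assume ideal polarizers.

Unpolarized light through the first polarizer → I₁ = ½ I₀, now polarized at 19°.
I₂ = I₁ cos²(42°) = 0.5 · 0.5523 I₀ = 0.2761 I₀.
I₃ = I₂ cos²(30°) = 0.2761 · 0.75 I₀ = 0.2071 I₀.
Transmitted fraction = 0.2071.

≈ 0.207 I₀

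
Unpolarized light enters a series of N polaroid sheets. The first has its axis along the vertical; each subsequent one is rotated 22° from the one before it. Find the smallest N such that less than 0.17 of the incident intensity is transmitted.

First polarizer halves the unpolarized light: factor 1/2.
Each further stage multiplies by cos²(22°) = 0.8597.
After N polarizers: T = 0.5·0.8597^(N−1). Require T < 0.17 ⇒ N−1 > ln(0.17/0.5)/ln(0.8597) = 7.13, so N−1 ≥ 8 and N = 9.
Check: N=9 gives T = 0.1492 < 0.17; N=8 gives T = 0.1735.

N = 9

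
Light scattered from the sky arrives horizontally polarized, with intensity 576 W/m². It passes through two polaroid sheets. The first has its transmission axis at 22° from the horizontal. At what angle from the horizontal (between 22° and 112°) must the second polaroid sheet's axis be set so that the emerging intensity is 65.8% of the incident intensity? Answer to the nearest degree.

θ ≈ 51°

I₁ = I₀ cos²(22° − 0°) = I₀ cos²(22°) = 0.8597 I₀.
Need I₂/I₀ = 0.658, so cos²(θ − 22°) = 0.658 / 0.8597 = 0.7654.
θ − 22° = arccos(√0.7654) = 29.0°, giving θ ≈ 22 + 29.0 = 51.0°.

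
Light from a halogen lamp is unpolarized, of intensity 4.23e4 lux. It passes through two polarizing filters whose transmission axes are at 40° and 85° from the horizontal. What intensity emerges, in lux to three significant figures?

Unpolarized light through the first polarizer → I₁ = 4.23e4 lux/2 = 2.115e+04 lux, polarized at 40°.
I₂ = I₁ · cos²(45°) = 2.115e+04 · 0.5 = 1.058e+04 lux.

I ≈ 1.06e4 lux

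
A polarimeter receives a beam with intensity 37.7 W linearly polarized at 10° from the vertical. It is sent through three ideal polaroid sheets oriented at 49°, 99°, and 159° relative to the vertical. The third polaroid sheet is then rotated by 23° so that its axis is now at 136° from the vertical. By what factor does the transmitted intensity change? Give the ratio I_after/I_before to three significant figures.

I_new/I_old ≈ 2.55

Before rotation:
I₁ = I₀ cos²(49° − 10°) = I₀ cos²(39°) = 0.604 I₀.
I₂ = I₁ cos²(99° − 49°) = 0.604 I₀ · cos²(50°) = 0.2495 I₀.
I₃ = I₂ cos²(159° − 99°) = 0.2495 I₀ · cos²(60°) = 0.06239 I₀.
After rotation:
I₁ = I₀ cos²(49° − 10°) = I₀ cos²(39°) = 0.604 I₀.
I₂ = I₁ cos²(99° − 49°) = 0.604 I₀ · cos²(50°) = 0.2495 I₀.
I₃ = I₂ cos²(136° − 99°) = 0.2495 I₀ · cos²(37°) = 0.1592 I₀.
Ratio = 0.1592 / 0.06239 = 2.551.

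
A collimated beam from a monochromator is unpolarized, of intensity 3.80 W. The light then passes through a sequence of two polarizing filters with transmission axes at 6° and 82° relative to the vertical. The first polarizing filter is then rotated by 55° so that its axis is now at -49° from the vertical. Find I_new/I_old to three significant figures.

I_new/I_old ≈ 7.35

Before rotation:
Unpolarized light through the first polarizer → I₁ = ½ I₀, now polarized at 6°.
I₂ = I₁ cos²(82° − 6°) = 0.5 I₀ · cos²(76°) = 0.02926 I₀.
After rotation:
Unpolarized light through the first polarizer → I₁ = ½ I₀, now polarized at -49°.
Angle between axes 1 and 2: 49°. I₂ = 0.5 I₀ · cos²(49°) = 0.2152 I₀.
Ratio = 0.2152 / 0.02926 = 7.354.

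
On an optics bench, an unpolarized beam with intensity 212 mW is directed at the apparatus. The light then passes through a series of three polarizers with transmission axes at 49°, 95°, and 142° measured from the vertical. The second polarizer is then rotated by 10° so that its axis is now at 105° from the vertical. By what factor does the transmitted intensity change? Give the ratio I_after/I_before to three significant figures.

I_new/I_old ≈ 0.889

Before rotation:
Unpolarized light through the first polarizer → I₁ = ½ I₀, now polarized at 49°.
I₂ = I₁ cos²(95° − 49°) = 0.5 I₀ · cos²(46°) = 0.2413 I₀.
I₃ = I₂ cos²(142° − 95°) = 0.2413 I₀ · cos²(47°) = 0.1122 I₀.
After rotation:
Unpolarized light through the first polarizer → I₁ = ½ I₀, now polarized at 49°.
I₂ = I₁ cos²(105° − 49°) = 0.5 I₀ · cos²(56°) = 0.1563 I₀.
I₃ = I₂ cos²(142° − 105°) = 0.1563 I₀ · cos²(37°) = 0.09972 I₀.
Ratio = 0.09972 / 0.1122 = 0.8886.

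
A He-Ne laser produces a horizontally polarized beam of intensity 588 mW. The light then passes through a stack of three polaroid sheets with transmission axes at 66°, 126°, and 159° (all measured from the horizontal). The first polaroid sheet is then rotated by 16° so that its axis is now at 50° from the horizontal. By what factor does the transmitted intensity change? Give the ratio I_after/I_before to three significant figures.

I_new/I_old ≈ 0.585

Before rotation:
By Malus's law, I₁ = I₀ cos²(66° − 0°) = I₀ cos²(66°) = 0.1654 I₀.
I₂ = I₁ cos²(126° − 66°) = 0.1654 I₀ · cos²(60°) = 0.04136 I₀.
I₃ = I₂ cos²(159° − 126°) = 0.04136 I₀ · cos²(33°) = 0.02909 I₀.
After rotation:
I₁ = I₀ cos²(50° − 0°) = I₀ cos²(50°) = 0.4132 I₀.
I₂ = I₁ cos²(126° − 50°) = 0.4132 I₀ · cos²(76°) = 0.02418 I₀.
I₃ = I₂ cos²(159° − 126°) = 0.02418 I₀ · cos²(33°) = 0.01701 I₀.
Ratio = 0.01701 / 0.02909 = 0.5847.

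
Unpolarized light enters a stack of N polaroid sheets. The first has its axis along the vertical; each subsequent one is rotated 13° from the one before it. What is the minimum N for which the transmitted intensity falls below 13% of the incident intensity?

N = 27

First polarizer halves the unpolarized light: factor 1/2.
Each further stage multiplies by cos²(13°) = 0.9494.
After N polarizers: T = 0.5·0.9494^(N−1). Require T < 0.13 ⇒ N−1 > ln(0.13/0.5)/ln(0.9494) = 25.94, so N−1 ≥ 26 and N = 27.
Check: N=27 gives T = 0.1296 < 0.13; N=26 gives T = 0.1365.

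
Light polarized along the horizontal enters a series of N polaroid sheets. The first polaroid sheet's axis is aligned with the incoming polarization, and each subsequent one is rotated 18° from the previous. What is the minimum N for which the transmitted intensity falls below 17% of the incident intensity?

N = 19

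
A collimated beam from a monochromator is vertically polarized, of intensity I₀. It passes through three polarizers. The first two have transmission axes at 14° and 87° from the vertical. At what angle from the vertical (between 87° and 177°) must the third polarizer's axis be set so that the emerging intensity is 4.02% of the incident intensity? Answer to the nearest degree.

θ ≈ 132°

By Malus's law, I₁ = I₀ cos²(14° − 0°) = I₀ cos²(14°) = 0.9415 I₀.
I₂ = I₁ cos²(87° − 14°) = 0.9415 I₀ · cos²(73°) = 0.08048 I₀.
Need I₃/I₀ = 0.0402, so cos²(θ − 87°) = 0.0402 / 0.08048 = 0.4995.
θ − 87° = arccos(√0.4995) = 45.0°, giving θ ≈ 87 + 45.0 = 132.0°.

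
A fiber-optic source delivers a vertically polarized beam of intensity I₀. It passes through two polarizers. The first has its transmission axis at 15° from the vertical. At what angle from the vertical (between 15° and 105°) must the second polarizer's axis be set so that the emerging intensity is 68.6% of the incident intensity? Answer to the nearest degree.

θ ≈ 46°

I₁ = I₀ cos²(15° − 0°) = I₀ cos²(15°) = 0.933 I₀.
Need I₂/I₀ = 0.686, so cos²(θ − 15°) = 0.686 / 0.933 = 0.7353.
θ − 15° = arccos(√0.7353) = 31.0°, giving θ ≈ 15 + 31.0 = 46.0°.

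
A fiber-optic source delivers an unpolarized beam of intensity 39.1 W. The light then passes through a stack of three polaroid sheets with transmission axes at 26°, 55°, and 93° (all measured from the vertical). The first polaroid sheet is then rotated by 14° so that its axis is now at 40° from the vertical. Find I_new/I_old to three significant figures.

Before rotation:
Unpolarized light through the first polarizer → I₁ = ½ I₀, now polarized at 26°.
I₂ = I₁ cos²(55° − 26°) = 0.5 I₀ · cos²(29°) = 0.3825 I₀.
I₃ = I₂ cos²(93° − 55°) = 0.3825 I₀ · cos²(38°) = 0.2375 I₀.
After rotation:
Unpolarized light through the first polarizer → I₁ = ½ I₀, now polarized at 40°.
I₂ = I₁ cos²(55° − 40°) = 0.5 I₀ · cos²(15°) = 0.4665 I₀.
I₃ = I₂ cos²(93° − 55°) = 0.4665 I₀ · cos²(38°) = 0.2897 I₀.
Ratio = 0.2897 / 0.2375 = 1.22.

I_new/I_old ≈ 1.22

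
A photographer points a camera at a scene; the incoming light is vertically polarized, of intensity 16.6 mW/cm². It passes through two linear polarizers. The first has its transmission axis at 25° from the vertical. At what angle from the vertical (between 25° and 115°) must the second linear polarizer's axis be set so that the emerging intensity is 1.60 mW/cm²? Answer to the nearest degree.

θ ≈ 95°

I₁ = I₀ cos²(25° − 0°) = I₀ cos²(25°) = 0.8214 I₀.
Target fraction: 1.60 / 16.6 mW/cm² = 0.09639 of I₀.
Need I₂/I₀ = 0.09639, so cos²(θ − 25°) = 0.09639 / 0.8214 = 0.1173.
θ − 25° = arccos(√0.1173) = 70.0°, giving θ ≈ 25 + 70.0 = 95.0°.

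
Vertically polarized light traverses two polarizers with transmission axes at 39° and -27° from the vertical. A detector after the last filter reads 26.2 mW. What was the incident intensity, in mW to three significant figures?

I₀ ≈ 262 mW

I₁ = I₀ cos²(39° − 0°) = I₀ cos²(39°) = 0.604 I₀.
I₂ = I₁ cos²(-27° − 39°) = 0.604 I₀ · cos²(66°) = 0.09992 I₀.
So 26.2 mW = 0.09992 I₀, giving I₀ = 26.2/0.09992 = 262.2 mW.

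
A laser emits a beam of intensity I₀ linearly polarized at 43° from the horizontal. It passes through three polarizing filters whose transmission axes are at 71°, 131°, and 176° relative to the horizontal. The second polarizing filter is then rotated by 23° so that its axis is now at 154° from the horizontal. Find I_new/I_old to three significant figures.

Before rotation:
By Malus's law, I₁ = I₀ cos²(71° − 43°) = I₀ cos²(28°) = 0.7796 I₀.
I₂ = I₁ cos²(131° − 71°) = 0.7796 I₀ · cos²(60°) = 0.1949 I₀.
I₃ = I₂ cos²(176° − 131°) = 0.1949 I₀ · cos²(45°) = 0.09745 I₀.
After rotation:
I₁ = I₀ cos²(71° − 43°) = I₀ cos²(28°) = 0.7796 I₀.
I₂ = I₁ cos²(154° − 71°) = 0.7796 I₀ · cos²(83°) = 0.01158 I₀.
I₃ = I₂ cos²(176° − 154°) = 0.01158 I₀ · cos²(22°) = 0.009954 I₀.
Ratio = 0.009954 / 0.09745 = 0.1021.

I_new/I_old ≈ 0.102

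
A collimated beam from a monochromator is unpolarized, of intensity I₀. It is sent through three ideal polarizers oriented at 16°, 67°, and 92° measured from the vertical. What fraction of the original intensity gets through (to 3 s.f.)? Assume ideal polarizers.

Unpolarized light through the first polarizer → I₁ = ½ I₀, now polarized at 16°.
I₂ = I₁ cos²(67° − 16°) = 0.5 I₀ · cos²(51°) = 0.198 I₀.
I₃ = I₂ cos²(92° − 67°) = 0.198 I₀ · cos²(25°) = 0.1627 I₀.
Transmitted fraction = 0.1627.

≈ 0.163 I₀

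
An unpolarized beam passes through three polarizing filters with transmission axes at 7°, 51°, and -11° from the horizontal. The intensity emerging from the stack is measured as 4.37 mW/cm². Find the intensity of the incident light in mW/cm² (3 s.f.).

Unpolarized light through the first polarizer → I₁ = ½ I₀, now polarized at 7°.
I₂ = I₁ cos²(51° − 7°) = 0.5 I₀ · cos²(44°) = 0.2587 I₀.
I₃ = I₂ cos²(-11° − 51°) = 0.2587 I₀ · cos²(62°) = 0.05702 I₀.
So 4.37 mW/cm² = 0.05702 I₀, giving I₀ = 4.37/0.05702 = 76.63 mW/cm².

I₀ ≈ 76.6 mW/cm²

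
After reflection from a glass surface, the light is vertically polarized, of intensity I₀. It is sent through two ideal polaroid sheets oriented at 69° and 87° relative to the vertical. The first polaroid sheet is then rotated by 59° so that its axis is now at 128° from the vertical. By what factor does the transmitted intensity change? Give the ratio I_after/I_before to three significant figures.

I_new/I_old ≈ 1.86

Before rotation:
By Malus's law, I₁ = I₀ cos²(69° − 0°) = I₀ cos²(69°) = 0.1284 I₀.
I₂ = I₁ cos²(87° − 69°) = 0.1284 I₀ · cos²(18°) = 0.1162 I₀.
After rotation:
I₁ = I₀ cos²(128° − 0°) = I₀ cos²(52°) = 0.379 I₀.
I₂ = I₁ cos²(87° − 128°) = 0.379 I₀ · cos²(41°) = 0.2159 I₀.
Ratio = 0.2159 / 0.1162 = 1.859.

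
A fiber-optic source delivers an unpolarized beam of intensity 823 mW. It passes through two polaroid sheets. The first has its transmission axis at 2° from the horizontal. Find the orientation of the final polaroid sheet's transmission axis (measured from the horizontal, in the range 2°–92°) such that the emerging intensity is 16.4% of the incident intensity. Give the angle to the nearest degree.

θ ≈ 57°

Unpolarized light through the first polarizer → I₁ = ½ I₀, now polarized at 2°.
Need I₂/I₀ = 0.164, so cos²(θ − 2°) = 0.164 / 0.5 = 0.328.
θ − 2° = arccos(√0.328) = 55.1°, giving θ ≈ 2 + 55.1 = 57.1°.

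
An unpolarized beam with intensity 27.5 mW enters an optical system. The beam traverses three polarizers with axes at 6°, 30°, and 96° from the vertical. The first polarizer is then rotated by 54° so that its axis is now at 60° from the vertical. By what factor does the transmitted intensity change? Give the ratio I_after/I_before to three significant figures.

Before rotation:
Unpolarized light through the first polarizer → I₁ = ½ I₀, now polarized at 6°.
I₂ = I₁ cos²(30° − 6°) = 0.5 I₀ · cos²(24°) = 0.4173 I₀.
I₃ = I₂ cos²(96° − 30°) = 0.4173 I₀ · cos²(66°) = 0.06903 I₀.
After rotation:
Unpolarized light through the first polarizer → I₁ = ½ I₀, now polarized at 60°.
I₂ = I₁ cos²(30° − 60°) = 0.5 I₀ · cos²(30°) = 0.375 I₀.
I₃ = I₂ cos²(96° − 30°) = 0.375 I₀ · cos²(66°) = 0.06204 I₀.
Ratio = 0.06204 / 0.06903 = 0.8987.

I_new/I_old ≈ 0.899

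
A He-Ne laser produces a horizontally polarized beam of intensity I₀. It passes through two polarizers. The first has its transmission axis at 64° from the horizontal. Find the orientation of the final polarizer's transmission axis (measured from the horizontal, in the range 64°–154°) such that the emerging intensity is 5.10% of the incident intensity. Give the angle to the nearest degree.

θ ≈ 123°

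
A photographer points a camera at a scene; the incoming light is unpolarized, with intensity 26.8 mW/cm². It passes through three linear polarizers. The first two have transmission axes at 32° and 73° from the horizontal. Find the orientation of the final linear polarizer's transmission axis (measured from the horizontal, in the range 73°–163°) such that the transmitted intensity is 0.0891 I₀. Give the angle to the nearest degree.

Unpolarized light through the first polarizer → I₁ = ½ I₀, now polarized at 32°.
I₂ = I₁ cos²(73° − 32°) = 0.5 I₀ · cos²(41°) = 0.2848 I₀.
Need I₃/I₀ = 0.0891, so cos²(θ − 73°) = 0.0891 / 0.2848 = 0.3129.
θ − 73° = arccos(√0.3129) = 56.0°, giving θ ≈ 73 + 56.0 = 129.0°.

θ ≈ 129°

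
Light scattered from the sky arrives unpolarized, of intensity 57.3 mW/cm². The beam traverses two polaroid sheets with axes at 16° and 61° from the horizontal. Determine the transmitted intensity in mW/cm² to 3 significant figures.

Unpolarized light through the first polarizer → I₁ = 57.3 mW/cm²/2 = 28.65 mW/cm², polarized at 16°.
I₂ = I₁ · cos²(45°) = 28.65 · 0.5 = 14.33 mW/cm².

I ≈ 14.3 mW/cm²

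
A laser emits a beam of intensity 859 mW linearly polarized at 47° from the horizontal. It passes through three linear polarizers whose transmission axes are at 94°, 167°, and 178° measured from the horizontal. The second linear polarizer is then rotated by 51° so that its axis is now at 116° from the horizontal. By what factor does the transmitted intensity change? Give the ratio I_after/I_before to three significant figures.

I_new/I_old ≈ 2.30

Before rotation:
I₁ = I₀ cos²(94° − 47°) = I₀ cos²(47°) = 0.4651 I₀.
I₂ = I₁ cos²(167° − 94°) = 0.4651 I₀ · cos²(73°) = 0.03976 I₀.
I₃ = I₂ cos²(178° − 167°) = 0.03976 I₀ · cos²(11°) = 0.03831 I₀.
After rotation:
I₁ = I₀ cos²(94° − 47°) = I₀ cos²(47°) = 0.4651 I₀.
I₂ = I₁ cos²(116° − 94°) = 0.4651 I₀ · cos²(22°) = 0.3999 I₀.
I₃ = I₂ cos²(178° − 116°) = 0.3999 I₀ · cos²(62°) = 0.08813 I₀.
Ratio = 0.08813 / 0.03831 = 2.3.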